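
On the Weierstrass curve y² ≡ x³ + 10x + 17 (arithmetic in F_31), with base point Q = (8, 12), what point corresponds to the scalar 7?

Double-and-add on 7 = (111)₂. Start with Q = (8, 12) for the leading 1-bit.
double: tangent at (8, 12): λ = (3·8² + 10)/(2·12) ≡ 16/24. 24⁻¹ ≡ 22 (mod 31), so λ ≡ 16·22 ≡ 11.
  x = λ² - 8 - 8 = 121 - 16 ≡ 12; y = λ·(8 - 12) - 12 ≡ 6. → (12, 6)
add Q: (12, 6) + (8, 12). λ = (12 - 6)/(8 - 12) ≡ 6/27 mod 31. 27⁻¹ ≡ 23 (mod 31), so λ ≡ 14.
  x = λ² - 12 - 8 = 196 - 20 ≡ 21; y = λ·(12 - 21) - 6 ≡ 23. → (21, 23)
double: tangent at (21, 23): λ = (3·21² + 10)/(2·23) ≡ 0/15. 15⁻¹ ≡ 29 (mod 31), so λ ≡ 0·29 ≡ 0.
  x = λ² - 21 - 21 = 0 - 42 ≡ 20; y = λ·(21 - 20) - 23 ≡ 8. → (20, 8)
add Q: (20, 8) + (8, 12). λ = (12 - 8)/(8 - 20) ≡ 4/19 mod 31. 19⁻¹ ≡ 18 (mod 31) since 19·18 = 342 ≡ 1, so λ ≡ 10.
  x = λ² - 20 - 8 = 100 - 28 ≡ 10; y = λ·(20 - 10) - 8 ≡ 30. → (10, 30)

(10, 30)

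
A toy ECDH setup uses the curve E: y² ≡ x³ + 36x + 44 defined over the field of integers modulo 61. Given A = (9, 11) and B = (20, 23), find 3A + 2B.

First 3A:
Repeated addition: build up to 3A.
2A: tangent at (9, 11): λ = (3·9² + 36)/(2·11) ≡ 35/22. 22⁻¹ ≡ 25 (mod 61), so λ ≡ 35·25 ≡ 21.
  x = λ² - 9 - 9 = 441 - 18 ≡ 57; y = λ·(9 - 57) - 11 ≡ 18. → (57, 18)
3A: (57, 18) + (9, 11). λ = (11 - 18)/(9 - 57) ≡ 54/13 mod 61. 13⁻¹ ≡ 47 (mod 61), so λ ≡ 37.
  x = λ² - 57 - 9 = 1369 - 66 ≡ 22; y = λ·(57 - 22) - 18 ≡ 57. → (22, 57)
3A = (22, 57).
Next 2B:
Repeated addition: build up to 2B.
2B: tangent at (20, 23): λ = (3·20² + 36)/(2·23) ≡ 16/46. 46⁻¹ ≡ 4 (mod 61) since 46·4 = 184 ≡ 1, so λ ≡ 16·4 ≡ 3.
  x = λ² - 20 - 20 = 9 - 40 ≡ 30; y = λ·(20 - 30) - 23 ≡ 8. → (30, 8)
2B = (30, 8).
Finally 3A + 2B:
(22, 57) + (30, 8). λ = (8 - 57)/(30 - 22) ≡ 12/8 mod 61. 8⁻¹ ≡ 23 (mod 61), so λ ≡ 32.
  x = λ² - 22 - 30 = 1024 - 52 ≡ 57; y = λ·(22 - 57) - 57 ≡ 43. → (57, 43)

(57, 43)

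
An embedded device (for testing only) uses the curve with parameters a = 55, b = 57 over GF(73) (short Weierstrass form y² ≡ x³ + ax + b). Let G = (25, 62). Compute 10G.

(58, 23)

Double-and-add on 10 = (1010)₂. Start with G = (25, 62) for the leading 1-bit.
double: tangent at (25, 62): λ = (3·25² + 55)/(2·62) ≡ 32/51. 51⁻¹ ≡ 63 (mod 73) since 51·63 = 3213 ≡ 1, so λ ≡ 32·63 ≡ 45.
  x = λ² - 25 - 25 = 2025 - 50 ≡ 4; y = λ·(25 - 4) - 62 ≡ 7. → (4, 7)
double: tangent at (4, 7): λ = (3·4² + 55)/(2·7) ≡ 30/14. 14⁻¹ ≡ 47 (mod 73), so λ ≡ 30·47 ≡ 23.
  x = λ² - 4 - 4 = 529 - 8 ≡ 10; y = λ·(4 - 10) - 7 ≡ 1. → (10, 1)
add G: (10, 1) + (25, 62). λ = (62 - 1)/(25 - 10) ≡ 61/15 mod 73. 15⁻¹ ≡ 39 (mod 73) since 15·39 = 585 ≡ 1, so λ ≡ 43.
  x = λ² - 10 - 25 = 1849 - 35 ≡ 62; y = λ·(10 - 62) - 1 ≡ 26. → (62, 26)
double: tangent at (62, 26): λ = (3·62² + 55)/(2·26) ≡ 53/52. 52⁻¹ ≡ 66 (mod 73) since 52·66 = 3432 ≡ 1, so λ ≡ 53·66 ≡ 67.
  x = λ² - 62 - 62 = 4489 - 124 ≡ 58; y = λ·(62 - 58) - 26 ≡ 23. → (58, 23)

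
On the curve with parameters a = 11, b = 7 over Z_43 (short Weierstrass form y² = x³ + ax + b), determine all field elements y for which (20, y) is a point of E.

10, 33

x³ + 11x + 7 = 8227 ≡ 14 (mod 43).
Square roots of 14 mod 43: 10 and 33 (since 10² = 100 ≡ 14).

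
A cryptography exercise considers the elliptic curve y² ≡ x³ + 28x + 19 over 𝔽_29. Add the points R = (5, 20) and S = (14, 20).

(10, 9)

(5, 20) + (14, 20). λ = (20 - 20)/(14 - 5) ≡ 0/9 mod 29. 9⁻¹ ≡ 13 (mod 29) since 9·13 = 117 ≡ 1, so λ ≡ 0.
  x = λ² - 5 - 14 = 0 - 19 ≡ 10; y = λ·(5 - 10) - 20 ≡ 9. → (10, 9)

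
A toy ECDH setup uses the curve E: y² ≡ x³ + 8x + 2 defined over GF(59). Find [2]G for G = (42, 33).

(24, 34)

tangent at (42, 33): λ = (3·42² + 8)/(2·33) ≡ 49/7. 7⁻¹ ≡ 17 (mod 59), so λ ≡ 49·17 ≡ 7.
  x = λ² - 42 - 42 = 49 - 84 ≡ 24; y = λ·(42 - 24) - 33 ≡ 34. → (24, 34)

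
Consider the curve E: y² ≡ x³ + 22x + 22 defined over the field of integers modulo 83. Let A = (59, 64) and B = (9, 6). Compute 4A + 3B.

First 4A:
Double-and-add on 4 = (100)₂. Start with A = (59, 64) for the leading 1-bit.
double: tangent at (59, 64): λ = (3·59² + 22)/(2·64) ≡ 7/45. 45⁻¹ ≡ 24 (mod 83), so λ ≡ 7·24 ≡ 2.
  x = λ² - 59 - 59 = 4 - 118 ≡ 52; y = λ·(59 - 52) - 64 ≡ 33. → (52, 33)
double: tangent at (52, 33): λ = (3·52² + 22)/(2·33) ≡ 0/66. 66⁻¹ ≡ 39 (mod 83) since 66·39 = 2574 ≡ 1, so λ ≡ 0·39 ≡ 0.
  x = λ² - 52 - 52 = 0 - 104 ≡ 62; y = λ·(52 - 62) - 33 ≡ 50. → (62, 50)
4A = (62, 50).
Next 3B:
Repeated addition: build up to 3B.
2B: tangent at (9, 6): λ = (3·9² + 22)/(2·6) ≡ 16/12. 12⁻¹ ≡ 7 (mod 83), so λ ≡ 16·7 ≡ 29.
  x = λ² - 9 - 9 = 841 - 18 ≡ 76; y = λ·(9 - 76) - 6 ≡ 43. → (76, 43)
3B: (76, 43) + (9, 6). λ = (6 - 43)/(9 - 76) ≡ 46/16 mod 83. 16⁻¹ ≡ 26 (mod 83) since 16·26 = 416 ≡ 1, so λ ≡ 34.
  x = λ² - 76 - 9 = 1156 - 85 ≡ 75; y = λ·(76 - 75) - 43 ≡ 74. → (75, 74)
3B = (75, 74).
Finally 4A + 3B:
(62, 50) + (75, 74). λ = (74 - 50)/(75 - 62) ≡ 24/13 mod 83. 13⁻¹ ≡ 32 (mod 83) since 13·32 = 416 ≡ 1, so λ ≡ 21.
  x = λ² - 62 - 75 = 441 - 137 ≡ 55; y = λ·(62 - 55) - 50 ≡ 14. → (55, 14)

(55, 14)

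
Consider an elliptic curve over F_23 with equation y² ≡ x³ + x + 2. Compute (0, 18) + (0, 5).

O

The two points share x = 0 and their y-coordinates satisfy 18 + 5 ≡ 0 (mod 23), so they are inverses. Their sum is O.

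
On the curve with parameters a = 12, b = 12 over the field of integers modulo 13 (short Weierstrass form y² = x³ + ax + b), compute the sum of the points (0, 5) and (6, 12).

(8, 3)

(0, 5) + (6, 12). λ = (12 - 5)/(6 - 0) ≡ 7/6 mod 13. 6⁻¹ ≡ 11 (mod 13) since 6·11 = 66 ≡ 1, so λ ≡ 12.
  x = λ² - 0 - 6 = 144 - 6 ≡ 8; y = λ·(0 - 8) - 5 ≡ 3. → (8, 3)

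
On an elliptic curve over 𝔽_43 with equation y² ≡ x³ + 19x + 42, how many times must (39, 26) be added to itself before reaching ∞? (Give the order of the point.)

3

2P: tangent at (39, 26): λ = (3·39² + 19)/(2·26) ≡ 24/9. 9⁻¹ ≡ 24 (mod 43), so λ ≡ 24·24 ≡ 17.
  x = λ² - 39 - 39 = 289 - 78 ≡ 39; y = λ·(39 - 39) - 26 ≡ 17. → (39, 17)
3P: (39, 17) + (39, 26): same x and y₁ ≡ -y₂, so the sum is ∞.
3P = ∞, so the order is 3.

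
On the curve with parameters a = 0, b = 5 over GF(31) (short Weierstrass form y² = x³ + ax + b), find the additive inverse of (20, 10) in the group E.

-(20, 10) = (20, -10 mod 31) = (20, 21).

(20, 21)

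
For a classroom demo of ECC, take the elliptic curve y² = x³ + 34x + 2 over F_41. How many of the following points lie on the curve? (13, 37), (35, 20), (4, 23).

0

(13, 37): 37² ≡ 16, rhs ≡ 17 → off.
(35, 20): 20² ≡ 31, rhs ≡ 33 → off.
(4, 23): 23² ≡ 37, rhs ≡ 38 → off.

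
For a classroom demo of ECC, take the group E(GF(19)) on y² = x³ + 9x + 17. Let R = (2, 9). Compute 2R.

tangent at (2, 9): λ = (3·2² + 9)/(2·9) ≡ 2/18. 18⁻¹ ≡ 18 (mod 19) since 18·18 = 324 ≡ 1, so λ ≡ 2·18 ≡ 17.
  x = λ² - 2 - 2 = 289 - 4 ≡ 0; y = λ·(2 - 0) - 9 ≡ 6. → (0, 6)

(0, 6)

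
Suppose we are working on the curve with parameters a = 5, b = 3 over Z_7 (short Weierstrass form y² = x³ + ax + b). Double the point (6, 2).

tangent at (6, 2): λ = (3·6² + 5)/(2·2) ≡ 1/4. 4⁻¹ ≡ 2 (mod 7), so λ ≡ 1·2 ≡ 2.
  x = λ² - 6 - 6 = 4 - 12 ≡ 6; y = λ·(6 - 6) - 2 ≡ 5. → (6, 5)

(6, 5)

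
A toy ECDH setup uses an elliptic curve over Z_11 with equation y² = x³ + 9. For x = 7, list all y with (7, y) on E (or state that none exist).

x³ + 0x + 9 = 352 ≡ 0 (mod 11).
Only y = 0 satisfies y² ≡ 0.

0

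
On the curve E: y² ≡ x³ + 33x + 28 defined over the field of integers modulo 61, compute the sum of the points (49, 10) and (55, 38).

(33, 24)

(49, 10) + (55, 38). λ = (38 - 10)/(55 - 49) ≡ 28/6 mod 61. 6⁻¹ ≡ 51 (mod 61) since 6·51 = 306 ≡ 1, so λ ≡ 25.
  x = λ² - 49 - 55 = 625 - 104 ≡ 33; y = λ·(49 - 33) - 10 ≡ 24. → (33, 24)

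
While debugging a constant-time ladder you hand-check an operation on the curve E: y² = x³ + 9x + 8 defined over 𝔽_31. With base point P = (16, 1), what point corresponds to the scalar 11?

(1, 7)

Double-and-add on 11 = (1011)₂. Start with P = (16, 1) for the leading 1-bit.
double: tangent at (16, 1): λ = (3·16² + 9)/(2·1) ≡ 2/2. 2⁻¹ ≡ 16 (mod 31), so λ ≡ 2·16 ≡ 1.
  x = λ² - 16 - 16 = 1 - 32 ≡ 0; y = λ·(16 - 0) - 1 ≡ 15. → (0, 15)
double: tangent at (0, 15): λ = (3·0² + 9)/(2·15) ≡ 9/30. 30⁻¹ ≡ 30 (mod 31) since 30·30 = 900 ≡ 1, so λ ≡ 9·30 ≡ 22.
  x = λ² - 0 - 0 = 484 - 0 ≡ 19; y = λ·(0 - 19) - 15 ≡ 1. → (19, 1)
add P: (19, 1) + (16, 1). λ = (1 - 1)/(16 - 19) ≡ 0/28 mod 31. 28⁻¹ ≡ 10 (mod 31), so λ ≡ 0.
  x = λ² - 19 - 16 = 0 - 35 ≡ 27; y = λ·(19 - 27) - 1 ≡ 30. → (27, 30)
double: tangent at (27, 30): λ = (3·27² + 9)/(2·30) ≡ 26/29. 29⁻¹ ≡ 15 (mod 31) since 29·15 = 435 ≡ 1, so λ ≡ 26·15 ≡ 18.
  x = λ² - 27 - 27 = 324 - 54 ≡ 22; y = λ·(27 - 22) - 30 ≡ 29. → (22, 29)
add P: (22, 29) + (16, 1). λ = (1 - 29)/(16 - 22) ≡ 3/25 mod 31. 25⁻¹ ≡ 5 (mod 31) since 25·5 = 125 ≡ 1, so λ ≡ 15.
  x = λ² - 22 - 16 = 225 - 38 ≡ 1; y = λ·(22 - 1) - 29 ≡ 7. → (1, 7)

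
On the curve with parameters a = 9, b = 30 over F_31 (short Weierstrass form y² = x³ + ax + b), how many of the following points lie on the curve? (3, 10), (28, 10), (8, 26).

(3, 10): 10² ≡ 7, rhs ≡ 22 → off.
(28, 10): 10² ≡ 7, rhs ≡ 7 → on.
(8, 26): 26² ≡ 25, rhs ≡ 25 → on.

2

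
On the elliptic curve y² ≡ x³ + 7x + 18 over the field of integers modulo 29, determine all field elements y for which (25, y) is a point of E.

10, 19

x³ + 7x + 18 = 15818 ≡ 13 (mod 29).
Square roots of 13 mod 29: 10 and 19 (since 10² = 100 ≡ 13).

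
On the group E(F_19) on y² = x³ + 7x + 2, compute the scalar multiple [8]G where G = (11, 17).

O

Repeated addition: build up to 8G.
2G: tangent at (11, 17): λ = (3·11² + 7)/(2·17) ≡ 9/15. 15⁻¹ ≡ 14 (mod 19) since 15·14 = 210 ≡ 1, so λ ≡ 9·14 ≡ 12.
  x = λ² - 11 - 11 = 144 - 22 ≡ 8; y = λ·(11 - 8) - 17 ≡ 0. → (8, 0)
3G: (8, 0) + (11, 17). λ = (17 - 0)/(11 - 8) ≡ 17/3 mod 19. 3⁻¹ ≡ 13 (mod 19), so λ ≡ 12.
  x = λ² - 8 - 11 = 144 - 19 ≡ 11; y = λ·(8 - 11) - 0 ≡ 2. → (11, 2)
4G: (11, 2) + (11, 17): same x and y₁ ≡ -y₂, so the sum is O.
5G: O + (11, 17) = (11, 17) (identity).
6G: tangent at (11, 17): λ = (3·11² + 7)/(2·17) ≡ 9/15. 15⁻¹ ≡ 14 (mod 19) since 15·14 = 210 ≡ 1, so λ ≡ 9·14 ≡ 12.
  x = λ² - 11 - 11 = 144 - 22 ≡ 8; y = λ·(11 - 8) - 17 ≡ 0. → (8, 0)
7G: (8, 0) + (11, 17). λ = (17 - 0)/(11 - 8) ≡ 17/3 mod 19. 3⁻¹ ≡ 13 (mod 19) since 3·13 = 39 ≡ 1, so λ ≡ 12.
  x = λ² - 8 - 11 = 144 - 19 ≡ 11; y = λ·(8 - 11) - 0 ≡ 2. → (11, 2)
8G: (11, 2) + (11, 17): same x and y₁ ≡ -y₂, so the sum is O.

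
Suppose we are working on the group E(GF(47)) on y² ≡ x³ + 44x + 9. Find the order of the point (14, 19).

2P: tangent at (14, 19): λ = (3·14² + 44)/(2·19) ≡ 21/38. 38⁻¹ ≡ 26 (mod 47), so λ ≡ 21·26 ≡ 29.
  x = λ² - 14 - 14 = 841 - 28 ≡ 14; y = λ·(14 - 14) - 19 ≡ 28. → (14, 28)
3P: (14, 28) + (14, 19): same x and y₁ ≡ -y₂, so the sum is ∞.
3P = ∞, so the order is 3.

3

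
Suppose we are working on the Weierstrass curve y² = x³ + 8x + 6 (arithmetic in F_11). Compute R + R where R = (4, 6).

tangent at (4, 6): λ = (3·4² + 8)/(2·6) ≡ 1/1. 1⁻¹ ≡ 1 (mod 11), so λ ≡ 1·1 ≡ 1.
  x = λ² - 4 - 4 = 1 - 8 ≡ 4; y = λ·(4 - 4) - 6 ≡ 5. → (4, 5)

(4, 5)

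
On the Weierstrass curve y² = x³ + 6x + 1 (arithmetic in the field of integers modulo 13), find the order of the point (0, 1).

8

2P: tangent at (0, 1): λ = (3·0² + 6)/(2·1) ≡ 6/2. 2⁻¹ ≡ 7 (mod 13), so λ ≡ 6·7 ≡ 3.
  x = λ² - 0 - 0 = 9 - 0 ≡ 9; y = λ·(0 - 9) - 1 ≡ 11. → (9, 11)
3P: (9, 11) + (0, 1). λ = (1 - 11)/(0 - 9) ≡ 3/4 mod 13. 4⁻¹ ≡ 10 (mod 13), so λ ≡ 4.
  x = λ² - 9 - 0 = 16 - 9 ≡ 7; y = λ·(9 - 7) - 11 ≡ 10. → (7, 10)
4P: (7, 10) + (0, 1). λ = (1 - 10)/(0 - 7) ≡ 4/6 mod 13. 6⁻¹ ≡ 11 (mod 13) since 6·11 = 66 ≡ 1, so λ ≡ 5.
  x = λ² - 7 - 0 = 25 - 7 ≡ 5; y = λ·(7 - 5) - 10 ≡ 0. → (5, 0)
5P: (5, 0) + (0, 1). λ = (1 - 0)/(0 - 5) ≡ 1/8 mod 13. 8⁻¹ ≡ 5 (mod 13) since 8·5 = 40 ≡ 1, so λ ≡ 5.
  x = λ² - 5 - 0 = 25 - 5 ≡ 7; y = λ·(5 - 7) - 0 ≡ 3. → (7, 3)
6P: (7, 3) + (0, 1). λ = (1 - 3)/(0 - 7) ≡ 11/6 mod 13. 6⁻¹ ≡ 11 (mod 13), so λ ≡ 4.
  x = λ² - 7 - 0 = 16 - 7 ≡ 9; y = λ·(7 - 9) - 3 ≡ 2. → (9, 2)
7P: (9, 2) + (0, 1). λ = (1 - 2)/(0 - 9) ≡ 12/4 mod 13. 4⁻¹ ≡ 10 (mod 13), so λ ≡ 3.
  x = λ² - 9 - 0 = 9 - 9 ≡ 0; y = λ·(9 - 0) - 2 ≡ 12. → (0, 12)
8P: (0, 12) + (0, 1): same x and y₁ ≡ -y₂, so the sum is ∞.
8P = ∞, so the order is 8.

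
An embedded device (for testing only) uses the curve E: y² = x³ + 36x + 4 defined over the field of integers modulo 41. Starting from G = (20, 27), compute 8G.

Double-and-add on 8 = (1000)₂. Start with G = (20, 27) for the leading 1-bit.
double: tangent at (20, 27): λ = (3·20² + 36)/(2·27) ≡ 6/13. 13⁻¹ ≡ 19 (mod 41) since 13·19 = 247 ≡ 1, so λ ≡ 6·19 ≡ 32.
  x = λ² - 20 - 20 = 1024 - 40 ≡ 0; y = λ·(20 - 0) - 27 ≡ 39. → (0, 39)
double: tangent at (0, 39): λ = (3·0² + 36)/(2·39) ≡ 36/37. 37⁻¹ ≡ 10 (mod 41), so λ ≡ 36·10 ≡ 32.
  x = λ² - 0 - 0 = 1024 - 0 ≡ 40; y = λ·(0 - 40) - 39 ≡ 34. → (40, 34)
double: tangent at (40, 34): λ = (3·40² + 36)/(2·34) ≡ 39/27. 27⁻¹ ≡ 38 (mod 41), so λ ≡ 39·38 ≡ 6.
  x = λ² - 40 - 40 = 36 - 80 ≡ 38; y = λ·(40 - 38) - 34 ≡ 19. → (38, 19)

(38, 19)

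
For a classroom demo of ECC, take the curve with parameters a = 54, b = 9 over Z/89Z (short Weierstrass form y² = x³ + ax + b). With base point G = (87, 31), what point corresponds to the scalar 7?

Double-and-add on 7 = (111)₂. Start with G = (87, 31) for the leading 1-bit.
double: tangent at (87, 31): λ = (3·87² + 54)/(2·31) ≡ 66/62. 62⁻¹ ≡ 56 (mod 89), so λ ≡ 66·56 ≡ 47.
  x = λ² - 87 - 87 = 2209 - 174 ≡ 77; y = λ·(87 - 77) - 31 ≡ 83. → (77, 83)
add G: (77, 83) + (87, 31). λ = (31 - 83)/(87 - 77) ≡ 37/10 mod 89. 10⁻¹ ≡ 9 (mod 89), so λ ≡ 66.
  x = λ² - 77 - 87 = 4356 - 164 ≡ 9; y = λ·(77 - 9) - 83 ≡ 44. → (9, 44)
double: tangent at (9, 44): λ = (3·9² + 54)/(2·44) ≡ 30/88. 88⁻¹ ≡ 88 (mod 89), so λ ≡ 30·88 ≡ 59.
  x = λ² - 9 - 9 = 3481 - 18 ≡ 81; y = λ·(9 - 81) - 44 ≡ 69. → (81, 69)
add G: (81, 69) + (87, 31). λ = (31 - 69)/(87 - 81) ≡ 51/6 mod 89. 6⁻¹ ≡ 15 (mod 89), so λ ≡ 53.
  x = λ² - 81 - 87 = 2809 - 168 ≡ 60; y = λ·(81 - 60) - 69 ≡ 65. → (60, 65)

(60, 65)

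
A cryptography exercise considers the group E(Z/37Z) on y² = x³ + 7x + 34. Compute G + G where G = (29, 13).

(6, 25)

tangent at (29, 13): λ = (3·29² + 7)/(2·13) ≡ 14/26. 26⁻¹ ≡ 10 (mod 37), so λ ≡ 14·10 ≡ 29.
  x = λ² - 29 - 29 = 841 - 58 ≡ 6; y = λ·(29 - 6) - 13 ≡ 25. → (6, 25)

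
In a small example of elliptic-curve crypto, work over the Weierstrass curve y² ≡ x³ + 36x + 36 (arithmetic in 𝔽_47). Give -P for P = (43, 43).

(43, 4)

-(43, 43) = (43, -43 mod 47) = (43, 4).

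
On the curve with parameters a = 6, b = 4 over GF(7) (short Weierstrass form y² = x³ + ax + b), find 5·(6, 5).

Write Q = (6, 5).
Double-and-add on 5 = (101)₂. Start with Q = (6, 5) for the leading 1-bit.
double: tangent at (6, 5): λ = (3·6² + 6)/(2·5) ≡ 2/3. 3⁻¹ ≡ 5 (mod 7) since 3·5 = 15 ≡ 1, so λ ≡ 2·5 ≡ 3.
  x = λ² - 6 - 6 = 9 - 12 ≡ 4; y = λ·(6 - 4) - 5 ≡ 1. → (4, 1)
double: tangent at (4, 1): λ = (3·4² + 6)/(2·1) ≡ 5/2. 2⁻¹ ≡ 4 (mod 7) since 2·4 = 8 ≡ 1, so λ ≡ 5·4 ≡ 6.
  x = λ² - 4 - 4 = 36 - 8 ≡ 0; y = λ·(4 - 0) - 1 ≡ 2. → (0, 2)
add Q: (0, 2) + (6, 5). λ = (5 - 2)/(6 - 0) ≡ 3/6 mod 7. 6⁻¹ ≡ 6 (mod 7), so λ ≡ 4.
  x = λ² - 0 - 6 = 16 - 6 ≡ 3; y = λ·(0 - 3) - 2 ≡ 0. → (3, 0)

(3, 0)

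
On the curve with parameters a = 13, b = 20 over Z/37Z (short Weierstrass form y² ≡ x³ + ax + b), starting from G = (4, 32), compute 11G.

Repeated addition: build up to 11G.
2G: tangent at (4, 32): λ = (3·4² + 13)/(2·32) ≡ 24/27. 27⁻¹ ≡ 11 (mod 37), so λ ≡ 24·11 ≡ 5.
  x = λ² - 4 - 4 = 25 - 8 ≡ 17; y = λ·(4 - 17) - 32 ≡ 14. → (17, 14)
3G: (17, 14) + (4, 32). λ = (32 - 14)/(4 - 17) ≡ 18/24 mod 37. 24⁻¹ ≡ 17 (mod 37) since 24·17 = 408 ≡ 1, so λ ≡ 10.
  x = λ² - 17 - 4 = 100 - 21 ≡ 5; y = λ·(17 - 5) - 14 ≡ 32. → (5, 32)
4G: (5, 32) + (4, 32). λ = (32 - 32)/(4 - 5) ≡ 0/36 mod 37. 36⁻¹ ≡ 36 (mod 37), so λ ≡ 0.
  x = λ² - 5 - 4 = 0 - 9 ≡ 28; y = λ·(5 - 28) - 32 ≡ 5. → (28, 5)
5G: (28, 5) + (4, 32). λ = (32 - 5)/(4 - 28) ≡ 27/13 mod 37. 13⁻¹ ≡ 20 (mod 37) since 13·20 = 260 ≡ 1, so λ ≡ 22.
  x = λ² - 28 - 4 = 484 - 32 ≡ 8; y = λ·(28 - 8) - 5 ≡ 28. → (8, 28)
6G: (8, 28) + (4, 32). λ = (32 - 28)/(4 - 8) ≡ 4/33 mod 37. 33⁻¹ ≡ 9 (mod 37), so λ ≡ 36.
  x = λ² - 8 - 4 = 1296 - 12 ≡ 26; y = λ·(8 - 26) - 28 ≡ 27. → (26, 27)
7G: (26, 27) + (4, 32). λ = (32 - 27)/(4 - 26) ≡ 5/15 mod 37. 15⁻¹ ≡ 5 (mod 37), so λ ≡ 25.
  x = λ² - 26 - 4 = 625 - 30 ≡ 3; y = λ·(26 - 3) - 27 ≡ 30. → (3, 30)
8G: (3, 30) + (4, 32). λ = (32 - 30)/(4 - 3) ≡ 2/1 mod 37. 1⁻¹ ≡ 1 (mod 37), so λ ≡ 2.
  x = λ² - 3 - 4 = 4 - 7 ≡ 34; y = λ·(3 - 34) - 30 ≡ 19. → (34, 19)
9G: (34, 19) + (4, 32). λ = (32 - 19)/(4 - 34) ≡ 13/7 mod 37. 7⁻¹ ≡ 16 (mod 37) since 7·16 = 112 ≡ 1, so λ ≡ 23.
  x = λ² - 34 - 4 = 529 - 38 ≡ 10; y = λ·(34 - 10) - 19 ≡ 15. → (10, 15)
10G: (10, 15) + (4, 32). λ = (32 - 15)/(4 - 10) ≡ 17/31 mod 37. 31⁻¹ ≡ 6 (mod 37) since 31·6 = 186 ≡ 1, so λ ≡ 28.
  x = λ² - 10 - 4 = 784 - 14 ≡ 30; y = λ·(10 - 30) - 15 ≡ 17. → (30, 17)
11G: (30, 17) + (4, 32). λ = (32 - 17)/(4 - 30) ≡ 15/11 mod 37. 11⁻¹ ≡ 27 (mod 37) since 11·27 = 297 ≡ 1, so λ ≡ 35.
  x = λ² - 30 - 4 = 1225 - 34 ≡ 7; y = λ·(30 - 7) - 17 ≡ 11. → (7, 11)

(7, 11)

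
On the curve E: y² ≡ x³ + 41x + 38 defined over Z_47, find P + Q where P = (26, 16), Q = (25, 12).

(12, 40)

(26, 16) + (25, 12). λ = (12 - 16)/(25 - 26) ≡ 43/46 mod 47. 46⁻¹ ≡ 46 (mod 47), so λ ≡ 4.
  x = λ² - 26 - 25 = 16 - 51 ≡ 12; y = λ·(26 - 12) - 16 ≡ 40. → (12, 40)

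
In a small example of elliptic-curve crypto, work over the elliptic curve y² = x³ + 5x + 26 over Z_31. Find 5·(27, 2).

(14, 22)

Write Q = (27, 2).
Double-and-add on 5 = (101)₂. Start with Q = (27, 2) for the leading 1-bit.
double: tangent at (27, 2): λ = (3·27² + 5)/(2·2) ≡ 22/4. 4⁻¹ ≡ 8 (mod 31), so λ ≡ 22·8 ≡ 21.
  x = λ² - 27 - 27 = 441 - 54 ≡ 15; y = λ·(27 - 15) - 2 ≡ 2. → (15, 2)
double: tangent at (15, 2): λ = (3·15² + 5)/(2·2) ≡ 29/4. 4⁻¹ ≡ 8 (mod 31), so λ ≡ 29·8 ≡ 15.
  x = λ² - 15 - 15 = 225 - 30 ≡ 9; y = λ·(15 - 9) - 2 ≡ 26. → (9, 26)
add Q: (9, 26) + (27, 2). λ = (2 - 26)/(27 - 9) ≡ 7/18 mod 31. 18⁻¹ ≡ 19 (mod 31) since 18·19 = 342 ≡ 1, so λ ≡ 9.
  x = λ² - 9 - 27 = 81 - 36 ≡ 14; y = λ·(9 - 14) - 26 ≡ 22. → (14, 22)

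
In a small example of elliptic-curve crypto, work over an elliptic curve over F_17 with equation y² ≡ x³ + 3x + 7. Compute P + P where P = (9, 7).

tangent at (9, 7): λ = (3·9² + 3)/(2·7) ≡ 8/14. 14⁻¹ ≡ 11 (mod 17) since 14·11 = 154 ≡ 1, so λ ≡ 8·11 ≡ 3.
  x = λ² - 9 - 9 = 9 - 18 ≡ 8; y = λ·(9 - 8) - 7 ≡ 13. → (8, 13)

(8, 13)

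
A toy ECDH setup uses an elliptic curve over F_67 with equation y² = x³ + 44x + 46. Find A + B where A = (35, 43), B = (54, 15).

(35, 43) + (54, 15). λ = (15 - 43)/(54 - 35) ≡ 39/19 mod 67. 19⁻¹ ≡ 60 (mod 67), so λ ≡ 62.
  x = λ² - 35 - 54 = 3844 - 89 ≡ 3; y = λ·(35 - 3) - 43 ≡ 65. → (3, 65)

(3, 65)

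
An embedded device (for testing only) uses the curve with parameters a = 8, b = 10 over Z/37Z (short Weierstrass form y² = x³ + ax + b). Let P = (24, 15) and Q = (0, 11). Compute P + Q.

(12, 24)

(24, 15) + (0, 11). λ = (11 - 15)/(0 - 24) ≡ 33/13 mod 37. 13⁻¹ ≡ 20 (mod 37) since 13·20 = 260 ≡ 1, so λ ≡ 31.
  x = λ² - 24 - 0 = 961 - 24 ≡ 12; y = λ·(24 - 12) - 15 ≡ 24. → (12, 24)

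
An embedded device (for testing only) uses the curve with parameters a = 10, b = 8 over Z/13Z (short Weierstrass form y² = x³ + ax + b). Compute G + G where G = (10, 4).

(2, 7)

tangent at (10, 4): λ = (3·10² + 10)/(2·4) ≡ 11/8. 8⁻¹ ≡ 5 (mod 13) since 8·5 = 40 ≡ 1, so λ ≡ 11·5 ≡ 3.
  x = λ² - 10 - 10 = 9 - 20 ≡ 2; y = λ·(10 - 2) - 4 ≡ 7. → (2, 7)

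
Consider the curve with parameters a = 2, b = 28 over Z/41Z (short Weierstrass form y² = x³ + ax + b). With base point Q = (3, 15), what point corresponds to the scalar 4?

(29, 30)

Double-and-add on 4 = (100)₂. Start with Q = (3, 15) for the leading 1-bit.
double: tangent at (3, 15): λ = (3·3² + 2)/(2·15) ≡ 29/30. 30⁻¹ ≡ 26 (mod 41) since 30·26 = 780 ≡ 1, so λ ≡ 29·26 ≡ 16.
  x = λ² - 3 - 3 = 256 - 6 ≡ 4; y = λ·(3 - 4) - 15 ≡ 10. → (4, 10)
double: tangent at (4, 10): λ = (3·4² + 2)/(2·10) ≡ 9/20. 20⁻¹ ≡ 39 (mod 41), so λ ≡ 9·39 ≡ 23.
  x = λ² - 4 - 4 = 529 - 8 ≡ 29; y = λ·(4 - 29) - 10 ≡ 30. → (29, 30)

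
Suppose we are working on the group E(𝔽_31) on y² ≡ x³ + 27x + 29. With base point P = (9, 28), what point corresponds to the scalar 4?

Repeated addition: build up to 4P.
2P: tangent at (9, 28): λ = (3·9² + 27)/(2·28) ≡ 22/25. 25⁻¹ ≡ 5 (mod 31), so λ ≡ 22·5 ≡ 17.
  x = λ² - 9 - 9 = 289 - 18 ≡ 23; y = λ·(9 - 23) - 28 ≡ 13. → (23, 13)
3P: (23, 13) + (9, 28). λ = (28 - 13)/(9 - 23) ≡ 15/17 mod 31. 17⁻¹ ≡ 11 (mod 31) since 17·11 = 187 ≡ 1, so λ ≡ 10.
  x = λ² - 23 - 9 = 100 - 32 ≡ 6; y = λ·(23 - 6) - 13 ≡ 2. → (6, 2)
4P: (6, 2) + (9, 28). λ = (28 - 2)/(9 - 6) ≡ 26/3 mod 31. 3⁻¹ ≡ 21 (mod 31) since 3·21 = 63 ≡ 1, so λ ≡ 19.
  x = λ² - 6 - 9 = 361 - 15 ≡ 5; y = λ·(6 - 5) - 2 ≡ 17. → (5, 17)

(5, 17)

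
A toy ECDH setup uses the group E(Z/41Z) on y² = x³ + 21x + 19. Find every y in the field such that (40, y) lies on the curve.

x³ + 21x + 19 = 64859 ≡ 38 (mod 41).
38 is a non-residue mod 41; no y exists.

none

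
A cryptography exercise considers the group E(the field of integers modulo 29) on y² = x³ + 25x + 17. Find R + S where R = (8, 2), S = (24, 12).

(6, 21)

(8, 2) + (24, 12). λ = (12 - 2)/(24 - 8) ≡ 10/16 mod 29. 16⁻¹ ≡ 20 (mod 29), so λ ≡ 26.
  x = λ² - 8 - 24 = 676 - 32 ≡ 6; y = λ·(8 - 6) - 2 ≡ 21. → (6, 21)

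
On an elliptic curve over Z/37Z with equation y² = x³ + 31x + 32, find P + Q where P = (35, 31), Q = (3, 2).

(6, 8)

(35, 31) + (3, 2). λ = (2 - 31)/(3 - 35) ≡ 8/5 mod 37. 5⁻¹ ≡ 15 (mod 37) since 5·15 = 75 ≡ 1, so λ ≡ 9.
  x = λ² - 35 - 3 = 81 - 38 ≡ 6; y = λ·(35 - 6) - 31 ≡ 8. → (6, 8)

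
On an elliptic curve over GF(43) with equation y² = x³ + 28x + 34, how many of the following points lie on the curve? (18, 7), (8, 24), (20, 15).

1

(18, 7): 7² ≡ 6, rhs ≡ 6 → on.
(8, 24): 24² ≡ 17, rhs ≡ 39 → off.
(20, 15): 15² ≡ 10, rhs ≡ 37 → off.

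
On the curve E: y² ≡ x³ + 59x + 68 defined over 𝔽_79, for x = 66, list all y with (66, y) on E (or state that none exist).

none

x³ + 59x + 68 = 291458 ≡ 27 (mod 79).
27 is a non-residue mod 79; no y exists.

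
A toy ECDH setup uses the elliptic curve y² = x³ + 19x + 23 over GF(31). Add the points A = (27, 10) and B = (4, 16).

(18, 20)

(27, 10) + (4, 16). λ = (16 - 10)/(4 - 27) ≡ 6/8 mod 31. 8⁻¹ ≡ 4 (mod 31), so λ ≡ 24.
  x = λ² - 27 - 4 = 576 - 31 ≡ 18; y = λ·(27 - 18) - 10 ≡ 20. → (18, 20)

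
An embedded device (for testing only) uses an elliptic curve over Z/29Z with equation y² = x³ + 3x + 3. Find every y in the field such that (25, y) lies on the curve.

x³ + 3x + 3 = 15703 ≡ 14 (mod 29).
14 is a non-residue mod 29; no y exists.

none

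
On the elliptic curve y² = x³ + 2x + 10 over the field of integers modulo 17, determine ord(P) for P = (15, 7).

6

2P: tangent at (15, 7): λ = (3·15² + 2)/(2·7) ≡ 14/14. 14⁻¹ ≡ 11 (mod 17), so λ ≡ 14·11 ≡ 1.
  x = λ² - 15 - 15 = 1 - 30 ≡ 5; y = λ·(15 - 5) - 7 ≡ 3. → (5, 3)
3P: (5, 3) + (15, 7). λ = (7 - 3)/(15 - 5) ≡ 4/10 mod 17. 10⁻¹ ≡ 12 (mod 17), so λ ≡ 14.
  x = λ² - 5 - 15 = 196 - 20 ≡ 6; y = λ·(5 - 6) - 3 ≡ 0. → (6, 0)
4P: (6, 0) + (15, 7). λ = (7 - 0)/(15 - 6) ≡ 7/9 mod 17. 9⁻¹ ≡ 2 (mod 17), so λ ≡ 14.
  x = λ² - 6 - 15 = 196 - 21 ≡ 5; y = λ·(6 - 5) - 0 ≡ 14. → (5, 14)
5P: (5, 14) + (15, 7). λ = (7 - 14)/(15 - 5) ≡ 10/10 mod 17. 10⁻¹ ≡ 12 (mod 17), so λ ≡ 1.
  x = λ² - 5 - 15 = 1 - 20 ≡ 15; y = λ·(5 - 15) - 14 ≡ 10. → (15, 10)
6P: (15, 10) + (15, 7): same x and y₁ ≡ -y₂, so the sum is O.
6P = O, so the order is 6.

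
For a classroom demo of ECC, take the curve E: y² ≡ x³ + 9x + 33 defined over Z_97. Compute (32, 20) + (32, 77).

The two points share x = 32 and their y-coordinates satisfy 20 + 77 ≡ 0 (mod 97), so they are inverses. Their sum is ∞.

O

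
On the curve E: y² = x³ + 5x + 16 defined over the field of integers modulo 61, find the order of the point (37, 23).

2P: tangent at (37, 23): λ = (3·37² + 5)/(2·23) ≡ 25/46. 46⁻¹ ≡ 4 (mod 61), so λ ≡ 25·4 ≡ 39.
  x = λ² - 37 - 37 = 1521 - 74 ≡ 44; y = λ·(37 - 44) - 23 ≡ 9. → (44, 9)
3P: (44, 9) + (37, 23). λ = (23 - 9)/(37 - 44) ≡ 14/54 mod 61. 54⁻¹ ≡ 26 (mod 61) since 54·26 = 1404 ≡ 1, so λ ≡ 59.
  x = λ² - 44 - 37 = 3481 - 81 ≡ 45; y = λ·(44 - 45) - 9 ≡ 54. → (45, 54)
4P: (45, 54) + (37, 23). λ = (23 - 54)/(37 - 45) ≡ 30/53 mod 61. 53⁻¹ ≡ 38 (mod 61), so λ ≡ 42.
  x = λ² - 45 - 37 = 1764 - 82 ≡ 35; y = λ·(45 - 35) - 54 ≡ 0. → (35, 0)
5P: (35, 0) + (37, 23). λ = (23 - 0)/(37 - 35) ≡ 23/2 mod 61. 2⁻¹ ≡ 31 (mod 61), so λ ≡ 42.
  x = λ² - 35 - 37 = 1764 - 72 ≡ 45; y = λ·(35 - 45) - 0 ≡ 7. → (45, 7)
6P: (45, 7) + (37, 23). λ = (23 - 7)/(37 - 45) ≡ 16/53 mod 61. 53⁻¹ ≡ 38 (mod 61) since 53·38 = 2014 ≡ 1, so λ ≡ 59.
  x = λ² - 45 - 37 = 3481 - 82 ≡ 44; y = λ·(45 - 44) - 7 ≡ 52. → (44, 52)
7P: (44, 52) + (37, 23). λ = (23 - 52)/(37 - 44) ≡ 32/54 mod 61. 54⁻¹ ≡ 26 (mod 61) since 54·26 = 1404 ≡ 1, so λ ≡ 39.
  x = λ² - 44 - 37 = 1521 - 81 ≡ 37; y = λ·(44 - 37) - 52 ≡ 38. → (37, 38)
8P: (37, 38) + (37, 23): same x and y₁ ≡ -y₂, so the sum is ∞.
8P = ∞, so the order is 8.

8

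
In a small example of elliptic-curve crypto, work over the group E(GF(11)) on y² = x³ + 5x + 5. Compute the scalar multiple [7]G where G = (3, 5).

Repeated addition: build up to 7G.
2G: tangent at (3, 5): λ = (3·3² + 5)/(2·5) ≡ 10/10. 10⁻¹ ≡ 10 (mod 11), so λ ≡ 10·10 ≡ 1.
  x = λ² - 3 - 3 = 1 - 6 ≡ 6; y = λ·(3 - 6) - 5 ≡ 3. → (6, 3)
3G: (6, 3) + (3, 5). λ = (5 - 3)/(3 - 6) ≡ 2/8 mod 11. 8⁻¹ ≡ 7 (mod 11), so λ ≡ 3.
  x = λ² - 6 - 3 = 9 - 9 ≡ 0; y = λ·(6 - 0) - 3 ≡ 4. → (0, 4)
4G: (0, 4) + (3, 5). λ = (5 - 4)/(3 - 0) ≡ 1/3 mod 11. 3⁻¹ ≡ 4 (mod 11) since 3·4 = 12 ≡ 1, so λ ≡ 4.
  x = λ² - 0 - 3 = 16 - 3 ≡ 2; y = λ·(0 - 2) - 4 ≡ 10. → (2, 10)
5G: (2, 10) + (3, 5). λ = (5 - 10)/(3 - 2) ≡ 6/1 mod 11. 1⁻¹ ≡ 1 (mod 11), so λ ≡ 6.
  x = λ² - 2 - 3 = 36 - 5 ≡ 9; y = λ·(2 - 9) - 10 ≡ 3. → (9, 3)
6G: (9, 3) + (3, 5). λ = (5 - 3)/(3 - 9) ≡ 2/5 mod 11. 5⁻¹ ≡ 9 (mod 11), so λ ≡ 7.
  x = λ² - 9 - 3 = 49 - 12 ≡ 4; y = λ·(9 - 4) - 3 ≡ 10. → (4, 10)
7G: (4, 10) + (3, 5). λ = (5 - 10)/(3 - 4) ≡ 6/10 mod 11. 10⁻¹ ≡ 10 (mod 11), so λ ≡ 5.
  x = λ² - 4 - 3 = 25 - 7 ≡ 7; y = λ·(4 - 7) - 10 ≡ 8. → (7, 8)

(7, 8)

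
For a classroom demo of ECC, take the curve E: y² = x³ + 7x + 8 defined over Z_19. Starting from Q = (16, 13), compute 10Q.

Repeated addition: build up to 10Q.
2Q: tangent at (16, 13): λ = (3·16² + 7)/(2·13) ≡ 15/7. 7⁻¹ ≡ 11 (mod 19) since 7·11 = 77 ≡ 1, so λ ≡ 15·11 ≡ 13.
  x = λ² - 16 - 16 = 169 - 32 ≡ 4; y = λ·(16 - 4) - 13 ≡ 10. → (4, 10)
3Q: (4, 10) + (16, 13). λ = (13 - 10)/(16 - 4) ≡ 3/12 mod 19. 12⁻¹ ≡ 8 (mod 19), so λ ≡ 5.
  x = λ² - 4 - 16 = 25 - 20 ≡ 5; y = λ·(4 - 5) - 10 ≡ 4. → (5, 4)
4Q: (5, 4) + (16, 13). λ = (13 - 4)/(16 - 5) ≡ 9/11 mod 19. 11⁻¹ ≡ 7 (mod 19), so λ ≡ 6.
  x = λ² - 5 - 16 = 36 - 21 ≡ 15; y = λ·(5 - 15) - 4 ≡ 12. → (15, 12)
5Q: (15, 12) + (16, 13). λ = (13 - 12)/(16 - 15) ≡ 1/1 mod 19. 1⁻¹ ≡ 1 (mod 19), so λ ≡ 1.
  x = λ² - 15 - 16 = 1 - 31 ≡ 8; y = λ·(15 - 8) - 12 ≡ 14. → (8, 14)
6Q: (8, 14) + (16, 13). λ = (13 - 14)/(16 - 8) ≡ 18/8 mod 19. 8⁻¹ ≡ 12 (mod 19) since 8·12 = 96 ≡ 1, so λ ≡ 7.
  x = λ² - 8 - 16 = 49 - 24 ≡ 6; y = λ·(8 - 6) - 14 ≡ 0. → (6, 0)
7Q: (6, 0) + (16, 13). λ = (13 - 0)/(16 - 6) ≡ 13/10 mod 19. 10⁻¹ ≡ 2 (mod 19) since 10·2 = 20 ≡ 1, so λ ≡ 7.
  x = λ² - 6 - 16 = 49 - 22 ≡ 8; y = λ·(6 - 8) - 0 ≡ 5. → (8, 5)
8Q: (8, 5) + (16, 13). λ = (13 - 5)/(16 - 8) ≡ 8/8 mod 19. 8⁻¹ ≡ 12 (mod 19) since 8·12 = 96 ≡ 1, so λ ≡ 1.
  x = λ² - 8 - 16 = 1 - 24 ≡ 15; y = λ·(8 - 15) - 5 ≡ 7. → (15, 7)
9Q: (15, 7) + (16, 13). λ = (13 - 7)/(16 - 15) ≡ 6/1 mod 19. 1⁻¹ ≡ 1 (mod 19), so λ ≡ 6.
  x = λ² - 15 - 16 = 36 - 31 ≡ 5; y = λ·(15 - 5) - 7 ≡ 15. → (5, 15)
10Q: (5, 15) + (16, 13). λ = (13 - 15)/(16 - 5) ≡ 17/11 mod 19. 11⁻¹ ≡ 7 (mod 19), so λ ≡ 5.
  x = λ² - 5 - 16 = 25 - 21 ≡ 4; y = λ·(5 - 4) - 15 ≡ 9. → (4, 9)

(4, 9)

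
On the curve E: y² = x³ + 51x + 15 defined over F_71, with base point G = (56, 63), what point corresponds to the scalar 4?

(39, 60)

Double-and-add on 4 = (100)₂. Start with G = (56, 63) for the leading 1-bit.
double: tangent at (56, 63): λ = (3·56² + 51)/(2·63) ≡ 16/55. 55⁻¹ ≡ 31 (mod 71), so λ ≡ 16·31 ≡ 70.
  x = λ² - 56 - 56 = 4900 - 112 ≡ 31; y = λ·(56 - 31) - 63 ≡ 54. → (31, 54)
double: tangent at (31, 54): λ = (3·31² + 51)/(2·54) ≡ 23/37. 37⁻¹ ≡ 48 (mod 71), so λ ≡ 23·48 ≡ 39.
  x = λ² - 31 - 31 = 1521 - 62 ≡ 39; y = λ·(31 - 39) - 54 ≡ 60. → (39, 60)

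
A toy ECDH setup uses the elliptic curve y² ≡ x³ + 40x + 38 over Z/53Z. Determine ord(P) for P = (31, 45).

3

2P: tangent at (31, 45): λ = (3·31² + 40)/(2·45) ≡ 8/37. 37⁻¹ ≡ 43 (mod 53), so λ ≡ 8·43 ≡ 26.
  x = λ² - 31 - 31 = 676 - 62 ≡ 31; y = λ·(31 - 31) - 45 ≡ 8. → (31, 8)
3P: (31, 8) + (31, 45): same x and y₁ ≡ -y₂, so the sum is O.
3P = O, so the order is 3.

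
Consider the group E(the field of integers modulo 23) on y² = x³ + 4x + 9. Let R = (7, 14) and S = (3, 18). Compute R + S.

(7, 14) + (3, 18). λ = (18 - 14)/(3 - 7) ≡ 4/19 mod 23. 19⁻¹ ≡ 17 (mod 23) since 19·17 = 323 ≡ 1, so λ ≡ 22.
  x = λ² - 7 - 3 = 484 - 10 ≡ 14; y = λ·(7 - 14) - 14 ≡ 16. → (14, 16)

(14, 16)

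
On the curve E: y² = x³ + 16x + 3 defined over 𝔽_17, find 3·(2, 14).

(14, 9)

Write P = (2, 14).
Repeated addition: build up to 3P.
2P: tangent at (2, 14): λ = (3·2² + 16)/(2·14) ≡ 11/11. 11⁻¹ ≡ 14 (mod 17), so λ ≡ 11·14 ≡ 1.
  x = λ² - 2 - 2 = 1 - 4 ≡ 14; y = λ·(2 - 14) - 14 ≡ 8. → (14, 8)
3P: (14, 8) + (2, 14). λ = (14 - 8)/(2 - 14) ≡ 6/5 mod 17. 5⁻¹ ≡ 7 (mod 17) since 5·7 = 35 ≡ 1, so λ ≡ 8.
  x = λ² - 14 - 2 = 64 - 16 ≡ 14; y = λ·(14 - 14) - 8 ≡ 9. → (14, 9)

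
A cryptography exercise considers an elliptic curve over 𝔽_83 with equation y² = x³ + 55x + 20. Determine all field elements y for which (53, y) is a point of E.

none

x³ + 55x + 20 = 151812 ≡ 5 (mod 83).
5 is a non-residue mod 83; no y exists.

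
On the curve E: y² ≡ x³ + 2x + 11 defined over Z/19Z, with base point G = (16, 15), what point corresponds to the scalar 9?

(10, 9)

Repeated addition: build up to 9G.
2G: tangent at (16, 15): λ = (3·16² + 2)/(2·15) ≡ 10/11. 11⁻¹ ≡ 7 (mod 19) since 11·7 = 77 ≡ 1, so λ ≡ 10·7 ≡ 13.
  x = λ² - 16 - 16 = 169 - 32 ≡ 4; y = λ·(16 - 4) - 15 ≡ 8. → (4, 8)
3G: (4, 8) + (16, 15). λ = (15 - 8)/(16 - 4) ≡ 7/12 mod 19. 12⁻¹ ≡ 8 (mod 19), so λ ≡ 18.
  x = λ² - 4 - 16 = 324 - 20 ≡ 0; y = λ·(4 - 0) - 8 ≡ 7. → (0, 7)
4G: (0, 7) + (16, 15). λ = (15 - 7)/(16 - 0) ≡ 8/16 mod 19. 16⁻¹ ≡ 6 (mod 19) since 16·6 = 96 ≡ 1, so λ ≡ 10.
  x = λ² - 0 - 16 = 100 - 16 ≡ 8; y = λ·(0 - 8) - 7 ≡ 8. → (8, 8)
5G: (8, 8) + (16, 15). λ = (15 - 8)/(16 - 8) ≡ 7/8 mod 19. 8⁻¹ ≡ 12 (mod 19) since 8·12 = 96 ≡ 1, so λ ≡ 8.
  x = λ² - 8 - 16 = 64 - 24 ≡ 2; y = λ·(8 - 2) - 8 ≡ 2. → (2, 2)
6G: (2, 2) + (16, 15). λ = (15 - 2)/(16 - 2) ≡ 13/14 mod 19. 14⁻¹ ≡ 15 (mod 19), so λ ≡ 5.
  x = λ² - 2 - 16 = 25 - 18 ≡ 7; y = λ·(2 - 7) - 2 ≡ 11. → (7, 11)
7G: (7, 11) + (16, 15). λ = (15 - 11)/(16 - 7) ≡ 4/9 mod 19. 9⁻¹ ≡ 17 (mod 19), so λ ≡ 11.
  x = λ² - 7 - 16 = 121 - 23 ≡ 3; y = λ·(7 - 3) - 11 ≡ 14. → (3, 14)
8G: (3, 14) + (16, 15). λ = (15 - 14)/(16 - 3) ≡ 1/13 mod 19. 13⁻¹ ≡ 3 (mod 19), so λ ≡ 3.
  x = λ² - 3 - 16 = 9 - 19 ≡ 9; y = λ·(3 - 9) - 14 ≡ 6. → (9, 6)
9G: (9, 6) + (16, 15). λ = (15 - 6)/(16 - 9) ≡ 9/7 mod 19. 7⁻¹ ≡ 11 (mod 19), so λ ≡ 4.
  x = λ² - 9 - 16 = 16 - 25 ≡ 10; y = λ·(9 - 10) - 6 ≡ 9. → (10, 9)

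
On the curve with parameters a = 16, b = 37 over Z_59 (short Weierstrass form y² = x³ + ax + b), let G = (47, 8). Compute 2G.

(41, 42)

tangent at (47, 8): λ = (3·47² + 16)/(2·8) ≡ 35/16. 16⁻¹ ≡ 48 (mod 59), so λ ≡ 35·48 ≡ 28.
  x = λ² - 47 - 47 = 784 - 94 ≡ 41; y = λ·(47 - 41) - 8 ≡ 42. → (41, 42)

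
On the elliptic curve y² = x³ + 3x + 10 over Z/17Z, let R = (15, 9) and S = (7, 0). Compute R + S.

(13, 6)

(15, 9) + (7, 0). λ = (0 - 9)/(7 - 15) ≡ 8/9 mod 17. 9⁻¹ ≡ 2 (mod 17) since 9·2 = 18 ≡ 1, so λ ≡ 16.
  x = λ² - 15 - 7 = 256 - 22 ≡ 13; y = λ·(15 - 13) - 9 ≡ 6. → (13, 6)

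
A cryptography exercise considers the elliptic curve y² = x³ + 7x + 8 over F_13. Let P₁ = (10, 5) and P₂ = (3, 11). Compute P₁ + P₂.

(10, 5) + (3, 11). λ = (11 - 5)/(3 - 10) ≡ 6/6 mod 13. 6⁻¹ ≡ 11 (mod 13), so λ ≡ 1.
  x = λ² - 10 - 3 = 1 - 13 ≡ 1; y = λ·(10 - 1) - 5 ≡ 4. → (1, 4)

(1, 4)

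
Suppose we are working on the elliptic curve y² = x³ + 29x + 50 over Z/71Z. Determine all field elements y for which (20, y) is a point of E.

x³ + 29x + 50 = 8630 ≡ 39 (mod 71).
39 is a non-residue mod 71; no y exists.

none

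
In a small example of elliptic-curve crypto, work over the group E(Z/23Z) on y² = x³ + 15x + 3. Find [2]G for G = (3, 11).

(10, 7)

tangent at (3, 11): λ = (3·3² + 15)/(2·11) ≡ 19/22. 22⁻¹ ≡ 22 (mod 23), so λ ≡ 19·22 ≡ 4.
  x = λ² - 3 - 3 = 16 - 6 ≡ 10; y = λ·(3 - 10) - 11 ≡ 7. → (10, 7)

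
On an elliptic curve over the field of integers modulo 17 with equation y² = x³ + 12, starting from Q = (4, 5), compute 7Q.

Repeated addition: build up to 7Q.
2Q: tangent at (4, 5): λ = (3·4² + 0)/(2·5) ≡ 14/10. 10⁻¹ ≡ 12 (mod 17) since 10·12 = 120 ≡ 1, so λ ≡ 14·12 ≡ 15.
  x = λ² - 4 - 4 = 225 - 8 ≡ 13; y = λ·(4 - 13) - 5 ≡ 13. → (13, 13)
3Q: (13, 13) + (4, 5). λ = (5 - 13)/(4 - 13) ≡ 9/8 mod 17. 8⁻¹ ≡ 15 (mod 17), so λ ≡ 16.
  x = λ² - 13 - 4 = 256 - 17 ≡ 1; y = λ·(13 - 1) - 13 ≡ 9. → (1, 9)
4Q: (1, 9) + (4, 5). λ = (5 - 9)/(4 - 1) ≡ 13/3 mod 17. 3⁻¹ ≡ 6 (mod 17) since 3·6 = 18 ≡ 1, so λ ≡ 10.
  x = λ² - 1 - 4 = 100 - 5 ≡ 10; y = λ·(1 - 10) - 9 ≡ 3. → (10, 3)
5Q: (10, 3) + (4, 5). λ = (5 - 3)/(4 - 10) ≡ 2/11 mod 17. 11⁻¹ ≡ 14 (mod 17), so λ ≡ 11.
  x = λ² - 10 - 4 = 121 - 14 ≡ 5; y = λ·(10 - 5) - 3 ≡ 1. → (5, 1)
6Q: (5, 1) + (4, 5). λ = (5 - 1)/(4 - 5) ≡ 4/16 mod 17. 16⁻¹ ≡ 16 (mod 17), so λ ≡ 13.
  x = λ² - 5 - 4 = 169 - 9 ≡ 7; y = λ·(5 - 7) - 1 ≡ 7. → (7, 7)
7Q: (7, 7) + (4, 5). λ = (5 - 7)/(4 - 7) ≡ 15/14 mod 17. 14⁻¹ ≡ 11 (mod 17), so λ ≡ 12.
  x = λ² - 7 - 4 = 144 - 11 ≡ 14; y = λ·(7 - 14) - 7 ≡ 11. → (14, 11)

(14, 11)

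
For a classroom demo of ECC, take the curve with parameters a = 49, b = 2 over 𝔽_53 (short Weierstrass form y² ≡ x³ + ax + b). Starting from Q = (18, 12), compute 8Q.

(28, 18)

Double-and-add on 8 = (1000)₂. Start with Q = (18, 12) for the leading 1-bit.
double: tangent at (18, 12): λ = (3·18² + 49)/(2·12) ≡ 14/24. 24⁻¹ ≡ 42 (mod 53), so λ ≡ 14·42 ≡ 5.
  x = λ² - 18 - 18 = 25 - 36 ≡ 42; y = λ·(18 - 42) - 12 ≡ 27. → (42, 27)
double: tangent at (42, 27): λ = (3·42² + 49)/(2·27) ≡ 41/1. 1⁻¹ ≡ 1 (mod 53) since 1·1 = 1 ≡ 1, so λ ≡ 41·1 ≡ 41.
  x = λ² - 42 - 42 = 1681 - 84 ≡ 7; y = λ·(42 - 7) - 27 ≡ 30. → (7, 30)
double: tangent at (7, 30): λ = (3·7² + 49)/(2·30) ≡ 37/7. 7⁻¹ ≡ 38 (mod 53), so λ ≡ 37·38 ≡ 28.
  x = λ² - 7 - 7 = 784 - 14 ≡ 28; y = λ·(7 - 28) - 30 ≡ 18. → (28, 18)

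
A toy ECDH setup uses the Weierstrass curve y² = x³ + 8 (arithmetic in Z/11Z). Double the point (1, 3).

(1, 8)

tangent at (1, 3): λ = (3·1² + 0)/(2·3) ≡ 3/6. 6⁻¹ ≡ 2 (mod 11), so λ ≡ 3·2 ≡ 6.
  x = λ² - 1 - 1 = 36 - 2 ≡ 1; y = λ·(1 - 1) - 3 ≡ 8. → (1, 8)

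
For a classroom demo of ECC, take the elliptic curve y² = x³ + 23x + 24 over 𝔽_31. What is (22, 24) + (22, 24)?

(7, 1)

tangent at (22, 24): λ = (3·22² + 23)/(2·24) ≡ 18/17. 17⁻¹ ≡ 11 (mod 31) since 17·11 = 187 ≡ 1, so λ ≡ 18·11 ≡ 12.
  x = λ² - 22 - 22 = 144 - 44 ≡ 7; y = λ·(22 - 7) - 24 ≡ 1. → (7, 1)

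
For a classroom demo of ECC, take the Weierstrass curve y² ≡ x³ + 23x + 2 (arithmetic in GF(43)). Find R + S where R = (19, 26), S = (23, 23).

(15, 14)

(19, 26) + (23, 23). λ = (23 - 26)/(23 - 19) ≡ 40/4 mod 43. 4⁻¹ ≡ 11 (mod 43), so λ ≡ 10.
  x = λ² - 19 - 23 = 100 - 42 ≡ 15; y = λ·(19 - 15) - 26 ≡ 14. → (15, 14)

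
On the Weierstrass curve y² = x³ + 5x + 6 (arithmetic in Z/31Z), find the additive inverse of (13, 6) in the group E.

(13, 25)

-(13, 6) = (13, -6 mod 31) = (13, 25).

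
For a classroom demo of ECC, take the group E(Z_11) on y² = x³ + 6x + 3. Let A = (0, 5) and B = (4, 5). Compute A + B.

(7, 6)

(0, 5) + (4, 5). λ = (5 - 5)/(4 - 0) ≡ 0/4 mod 11. 4⁻¹ ≡ 3 (mod 11), so λ ≡ 0.
  x = λ² - 0 - 4 = 0 - 4 ≡ 7; y = λ·(0 - 7) - 5 ≡ 6. → (7, 6)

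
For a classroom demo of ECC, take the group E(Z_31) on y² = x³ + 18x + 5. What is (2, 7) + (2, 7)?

(24, 30)

tangent at (2, 7): λ = (3·2² + 18)/(2·7) ≡ 30/14. 14⁻¹ ≡ 20 (mod 31), so λ ≡ 30·20 ≡ 11.
  x = λ² - 2 - 2 = 121 - 4 ≡ 24; y = λ·(2 - 24) - 7 ≡ 30. → (24, 30)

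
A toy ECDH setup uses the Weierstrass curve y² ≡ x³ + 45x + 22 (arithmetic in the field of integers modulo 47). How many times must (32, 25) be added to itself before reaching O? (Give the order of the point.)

5

2P: tangent at (32, 25): λ = (3·32² + 45)/(2·25) ≡ 15/3. 3⁻¹ ≡ 16 (mod 47), so λ ≡ 15·16 ≡ 5.
  x = λ² - 32 - 32 = 25 - 64 ≡ 8; y = λ·(32 - 8) - 25 ≡ 1. → (8, 1)
3P: (8, 1) + (32, 25). λ = (25 - 1)/(32 - 8) ≡ 24/24 mod 47. 24⁻¹ ≡ 2 (mod 47) since 24·2 = 48 ≡ 1, so λ ≡ 1.
  x = λ² - 8 - 32 = 1 - 40 ≡ 8; y = λ·(8 - 8) - 1 ≡ 46. → (8, 46)
4P: (8, 46) + (32, 25). λ = (25 - 46)/(32 - 8) ≡ 26/24 mod 47. 24⁻¹ ≡ 2 (mod 47), so λ ≡ 5.
  x = λ² - 8 - 32 = 25 - 40 ≡ 32; y = λ·(8 - 32) - 46 ≡ 22. → (32, 22)
5P: (32, 22) + (32, 25): same x and y₁ ≡ -y₂, so the sum is O.
5P = O, so the order is 5.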